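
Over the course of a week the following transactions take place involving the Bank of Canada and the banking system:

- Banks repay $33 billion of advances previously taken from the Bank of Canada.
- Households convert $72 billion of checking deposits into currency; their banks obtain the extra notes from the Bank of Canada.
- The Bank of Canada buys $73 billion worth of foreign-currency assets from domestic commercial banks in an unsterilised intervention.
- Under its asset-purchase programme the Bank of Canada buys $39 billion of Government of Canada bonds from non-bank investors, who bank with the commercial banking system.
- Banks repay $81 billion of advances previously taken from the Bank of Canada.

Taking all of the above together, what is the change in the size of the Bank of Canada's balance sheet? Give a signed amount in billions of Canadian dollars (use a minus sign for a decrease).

-$2 billion

Bank of Canada balance sheet:
  Assets:      Securities +$39B, Loans to banks −$114B, Foreign assets +$73B
  Liabilities: Bank reserves −$74B, Currency in circulation +$72B
Commercial banking system:
  Assets:      Reserves at CB −$74B, Foreign assets −$73B
  Liabilities: Checkable deposits −$33B, Borrowings from CB −$114B
Change in total Bank of Canada assets = -$2 billion.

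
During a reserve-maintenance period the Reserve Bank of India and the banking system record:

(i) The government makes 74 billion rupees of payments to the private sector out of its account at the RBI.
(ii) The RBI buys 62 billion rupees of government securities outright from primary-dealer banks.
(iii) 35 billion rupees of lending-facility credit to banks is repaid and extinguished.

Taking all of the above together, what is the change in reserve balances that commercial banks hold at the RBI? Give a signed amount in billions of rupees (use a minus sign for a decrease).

+101 billion

Government spending 74 billion rupees: government payments flow into bank reserve accounts → +74B.
OMO purchase (from banks) 62 billion rupees: the RBI pays by crediting reserve accounts → +62B.
Discount-window repayment 35 billion rupees: repayment is debited from reserves → −35B.
Net: 74 + 62 − 35 = +101 billion.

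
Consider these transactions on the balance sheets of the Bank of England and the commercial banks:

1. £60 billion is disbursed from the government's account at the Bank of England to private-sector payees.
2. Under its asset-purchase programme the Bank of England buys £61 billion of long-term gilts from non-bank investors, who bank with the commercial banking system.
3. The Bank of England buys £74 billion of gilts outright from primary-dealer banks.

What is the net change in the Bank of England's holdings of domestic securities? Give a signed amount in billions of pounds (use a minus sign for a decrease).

+£135 billion

Bank of England balance sheet:
  Assets:      Securities +£135B
  Liabilities: Bank reserves +£195B, Government deposits −£60B
Commercial banking system:
  Assets:      Reserves at CB +£195B, Securities −£74B
  Liabilities: Checkable deposits +£121B
So the change in the Bank of England's holdings of domestic securities is +£135 billion.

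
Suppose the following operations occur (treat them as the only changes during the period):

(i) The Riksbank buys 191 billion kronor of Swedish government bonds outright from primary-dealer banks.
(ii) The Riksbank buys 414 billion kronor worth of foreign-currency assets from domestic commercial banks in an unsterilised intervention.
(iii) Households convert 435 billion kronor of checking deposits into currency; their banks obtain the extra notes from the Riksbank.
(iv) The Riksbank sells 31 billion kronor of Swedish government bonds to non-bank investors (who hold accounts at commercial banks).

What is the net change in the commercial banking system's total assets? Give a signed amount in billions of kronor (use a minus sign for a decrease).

OMO purchase (from banks) 191 billion kronor: just an asset swap on bank balance sheets → 0.
FX purchase 414 billion kronor: just an asset swap on bank balance sheets → 0.
Currency withdrawal 435 billion kronor: bank balance sheets shrink → −435B.
Asset sale (to non-banks) 31 billion kronor: bank balance sheets shrink → −31B.
Net: 0 + 0 − 435 − 31 = -466 billion.

-466 billion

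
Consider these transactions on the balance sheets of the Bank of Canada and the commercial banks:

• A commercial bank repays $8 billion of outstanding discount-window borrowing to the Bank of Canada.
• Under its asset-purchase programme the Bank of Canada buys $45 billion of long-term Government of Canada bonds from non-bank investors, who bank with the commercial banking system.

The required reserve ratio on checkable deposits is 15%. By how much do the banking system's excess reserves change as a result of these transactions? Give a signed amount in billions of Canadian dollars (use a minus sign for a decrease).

+$30.25 billion

Discount-window repayment $8 billion: reserves −$8B, deposits 0.
Asset purchase (from non-banks) $45 billion: reserves +$45B, deposits +$45B.
Totals: Δreserves = +$37B, Δdeposits = +$45B.
Δrequired reserves = 15% × +$45B = +$6.75B.
Δexcess reserves = Δreserves − Δrequired = +$37B − (+$6.75B) = +$30.25 billion.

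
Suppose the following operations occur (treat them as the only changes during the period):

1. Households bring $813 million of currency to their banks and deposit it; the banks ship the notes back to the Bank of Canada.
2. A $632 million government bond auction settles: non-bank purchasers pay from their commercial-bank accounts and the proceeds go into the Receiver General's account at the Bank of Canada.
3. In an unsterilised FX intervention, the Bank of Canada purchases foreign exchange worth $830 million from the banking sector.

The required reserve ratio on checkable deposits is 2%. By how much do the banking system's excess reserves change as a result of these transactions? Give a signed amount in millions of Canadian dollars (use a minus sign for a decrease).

+$1007.38 million

Currency deposit $813 million: reserves +$813M, deposits +$813M.
Government account inflow $632 million: reserves −$632M, deposits −$632M.
FX purchase $830 million: reserves +$830M, deposits 0.
Totals: Δreserves = +$1011M, Δdeposits = +$181M.
Δrequired reserves = 2% × +$181M = +$3.62M.
Δexcess reserves = Δreserves − Δrequired = +$1011M − (+$3.62M) = +$1007.38 million.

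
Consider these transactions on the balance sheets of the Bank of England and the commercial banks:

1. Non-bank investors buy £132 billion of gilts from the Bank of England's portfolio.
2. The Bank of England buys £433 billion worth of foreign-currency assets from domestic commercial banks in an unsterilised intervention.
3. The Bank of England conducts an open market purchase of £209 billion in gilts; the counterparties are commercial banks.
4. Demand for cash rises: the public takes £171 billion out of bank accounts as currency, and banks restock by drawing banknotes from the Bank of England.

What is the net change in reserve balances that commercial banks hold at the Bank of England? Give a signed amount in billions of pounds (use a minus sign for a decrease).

Bank of England balance sheet:
  Assets:      Securities +£77B, Foreign assets +£433B
  Liabilities: Bank reserves +£339B, Currency in circulation +£171B
So the change in reserve balances that commercial banks hold at the Bank of England is +£339 billion.

+£339 billion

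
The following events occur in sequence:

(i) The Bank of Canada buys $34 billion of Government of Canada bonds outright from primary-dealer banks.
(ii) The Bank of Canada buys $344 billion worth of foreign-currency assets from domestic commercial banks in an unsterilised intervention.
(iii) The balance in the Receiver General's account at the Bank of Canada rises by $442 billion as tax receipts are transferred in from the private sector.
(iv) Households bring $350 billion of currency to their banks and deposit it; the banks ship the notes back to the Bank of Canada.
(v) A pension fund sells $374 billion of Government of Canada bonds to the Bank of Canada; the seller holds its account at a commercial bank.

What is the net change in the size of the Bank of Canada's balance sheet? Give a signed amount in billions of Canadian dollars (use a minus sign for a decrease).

OMO purchase (from banks) $34 billion: a Bank of Canada asset is acquired → +$34B.
FX purchase $344 billion: a Bank of Canada asset is acquired → +$344B.
Government account inflow $442 billion: only the composition of liabilities changes → 0.
Currency deposit $350 billion: only the composition of liabilities changes → 0.
Asset purchase (from non-banks) $374 billion: a Bank of Canada asset is acquired → +$374B.
Net: 34 + 344 + 0 + 0 + 374 = +$752 billion.

+$752 billion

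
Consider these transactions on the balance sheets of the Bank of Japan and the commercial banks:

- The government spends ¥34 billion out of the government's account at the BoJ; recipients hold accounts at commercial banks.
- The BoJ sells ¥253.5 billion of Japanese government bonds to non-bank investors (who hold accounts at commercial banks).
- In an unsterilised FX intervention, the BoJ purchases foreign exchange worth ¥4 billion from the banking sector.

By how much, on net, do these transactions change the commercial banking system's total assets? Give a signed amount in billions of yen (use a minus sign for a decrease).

Government spending ¥34 billion: bank balance sheets expand → +¥34B.
Asset sale (to non-banks) ¥253.5 billion: bank balance sheets shrink → −¥253.5B.
FX purchase ¥4 billion: just an asset swap on bank balance sheets → 0.
Net: 34 − 253.5 + 0 = -¥219.5 billion.

-¥219.5 billion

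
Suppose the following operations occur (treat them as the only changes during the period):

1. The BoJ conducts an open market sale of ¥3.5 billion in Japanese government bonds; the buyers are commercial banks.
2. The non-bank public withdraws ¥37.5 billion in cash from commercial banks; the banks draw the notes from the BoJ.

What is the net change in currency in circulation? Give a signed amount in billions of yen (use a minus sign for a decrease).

+¥37.5 billion

OMO sale (to banks) ¥3.5 billion: no currency enters or leaves circulation → 0.
Currency withdrawal ¥37.5 billion: notes leave the central bank → +¥37.5B.
Net: 0 + 37.5 = +¥37.5 billion.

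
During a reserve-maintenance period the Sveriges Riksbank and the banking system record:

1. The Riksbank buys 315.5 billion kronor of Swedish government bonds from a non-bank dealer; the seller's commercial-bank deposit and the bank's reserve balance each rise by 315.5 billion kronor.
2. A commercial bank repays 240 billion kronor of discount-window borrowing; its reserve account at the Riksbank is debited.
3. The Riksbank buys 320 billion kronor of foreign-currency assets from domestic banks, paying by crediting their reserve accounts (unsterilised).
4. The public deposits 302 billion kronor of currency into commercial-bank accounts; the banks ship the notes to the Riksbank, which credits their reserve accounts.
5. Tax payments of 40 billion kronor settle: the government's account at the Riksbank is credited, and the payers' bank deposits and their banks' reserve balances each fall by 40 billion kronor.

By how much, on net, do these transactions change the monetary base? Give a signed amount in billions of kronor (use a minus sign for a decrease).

Riksbank balance sheet:
  Assets:      Securities +315.5B, Loans to banks −240B, Foreign assets +320B
  Liabilities: Bank reserves +657.5B, Currency in circulation −302B, Government deposits +40B
Commercial banking system:
  Assets:      Reserves at CB +657.5B, Foreign assets −320B
  Liabilities: Checkable deposits +577.5B, Borrowings from CB −240B
Monetary base = currency + reserves: −302B + (+657.5B) = +355.5 billion.

+355.5 billion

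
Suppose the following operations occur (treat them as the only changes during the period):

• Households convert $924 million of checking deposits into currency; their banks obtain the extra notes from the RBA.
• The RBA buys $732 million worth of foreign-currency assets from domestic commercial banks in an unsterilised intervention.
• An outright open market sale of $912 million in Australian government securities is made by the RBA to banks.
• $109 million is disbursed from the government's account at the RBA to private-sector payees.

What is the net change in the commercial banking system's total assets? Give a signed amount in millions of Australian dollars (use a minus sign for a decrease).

-$815 million

RBA balance sheet:
  Assets:      Securities −$912M, Foreign assets +$732M
  Liabilities: Bank reserves −$995M, Currency in circulation +$924M, Government deposits −$109M
Commercial banking system:
  Assets:      Reserves at CB −$995M, Securities +$912M, Foreign assets −$732M
  Liabilities: Checkable deposits −$815M
Change in total bank assets = -$815 million.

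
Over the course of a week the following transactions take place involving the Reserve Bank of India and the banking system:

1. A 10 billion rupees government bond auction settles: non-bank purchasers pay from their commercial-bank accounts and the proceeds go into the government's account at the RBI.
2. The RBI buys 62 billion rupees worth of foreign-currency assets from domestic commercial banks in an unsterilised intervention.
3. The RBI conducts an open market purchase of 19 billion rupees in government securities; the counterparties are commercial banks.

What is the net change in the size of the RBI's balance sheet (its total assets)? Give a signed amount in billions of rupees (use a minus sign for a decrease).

Government account inflow 10 billion rupees: only the composition of liabilities changes → 0.
FX purchase 62 billion rupees: an RBI asset is acquired → +62B.
OMO purchase (from banks) 19 billion rupees: an RBI asset is acquired → +19B.
Net: 0 + 62 + 19 = +81 billion.

+81 billion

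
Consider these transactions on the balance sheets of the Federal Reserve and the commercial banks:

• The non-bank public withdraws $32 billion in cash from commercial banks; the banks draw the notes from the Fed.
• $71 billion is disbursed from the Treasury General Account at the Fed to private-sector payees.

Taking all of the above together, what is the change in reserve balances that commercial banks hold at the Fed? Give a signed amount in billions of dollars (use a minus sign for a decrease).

+$39 billion

Currency withdrawal $32 billion: banks swap reserves for currency → −$32B.
Government spending $71 billion: government payments flow into bank reserve accounts → +$71B.
Net: −32 + 71 = +$39 billion.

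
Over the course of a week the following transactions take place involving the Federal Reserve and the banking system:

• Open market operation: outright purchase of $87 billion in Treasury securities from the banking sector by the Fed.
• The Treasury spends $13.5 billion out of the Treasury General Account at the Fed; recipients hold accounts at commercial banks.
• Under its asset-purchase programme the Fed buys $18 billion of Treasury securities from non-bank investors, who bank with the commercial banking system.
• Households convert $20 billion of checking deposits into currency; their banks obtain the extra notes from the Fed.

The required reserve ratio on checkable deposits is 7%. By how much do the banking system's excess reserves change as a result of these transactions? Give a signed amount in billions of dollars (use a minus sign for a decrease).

OMO purchase (from banks) $87 billion: reserves +$87B, deposits 0.
Government spending $13.5 billion: reserves +$13.5B, deposits +$13.5B.
Asset purchase (from non-banks) $18 billion: reserves +$18B, deposits +$18B.
Currency withdrawal $20 billion: reserves −$20B, deposits −$20B.
Totals: Δreserves = +$98.5B, Δdeposits = +$11.5B.
Δrequired reserves = 7% × +$11.5B = +$0.805B.
Δexcess reserves = Δreserves − Δrequired = +$98.5B − (+$0.805B) = +$97.695 billion.

+$97.695 billion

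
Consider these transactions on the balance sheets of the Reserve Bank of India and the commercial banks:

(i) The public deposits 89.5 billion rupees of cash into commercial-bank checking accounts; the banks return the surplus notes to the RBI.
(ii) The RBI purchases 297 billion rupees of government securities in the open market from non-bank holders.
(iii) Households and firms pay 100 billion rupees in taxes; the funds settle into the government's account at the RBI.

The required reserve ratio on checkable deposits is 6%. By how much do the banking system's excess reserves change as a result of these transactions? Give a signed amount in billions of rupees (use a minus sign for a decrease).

+269.31 billion

Currency deposit 89.5 billion rupees: reserves +89.5B, deposits +89.5B.
Asset purchase (from non-banks) 297 billion rupees: reserves +297B, deposits +297B.
Government account inflow 100 billion rupees: reserves −100B, deposits −100B.
Totals: Δreserves = +286.5B, Δdeposits = +286.5B.
Δrequired reserves = 6% × +286.5B = +17.19B.
Δexcess reserves = Δreserves − Δrequired = +286.5B − (+17.19B) = +269.31 billion.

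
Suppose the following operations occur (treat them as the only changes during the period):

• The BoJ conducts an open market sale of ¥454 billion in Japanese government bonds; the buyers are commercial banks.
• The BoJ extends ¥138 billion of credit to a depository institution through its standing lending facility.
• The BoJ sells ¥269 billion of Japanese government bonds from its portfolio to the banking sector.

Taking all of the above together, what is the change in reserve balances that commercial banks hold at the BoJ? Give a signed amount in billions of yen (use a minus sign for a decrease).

-¥585 billion

OMO sale (to banks) ¥454 billion: the buying banks pay out of their reserve balances → −¥454B.
Discount-window loan ¥138 billion: the loan is credited to the bank's reserve account → +¥138B.
OMO sale (to banks) ¥269 billion: the buying banks pay out of their reserve balances → −¥269B.
Net: −454 + 138 − 269 = -¥585 billion.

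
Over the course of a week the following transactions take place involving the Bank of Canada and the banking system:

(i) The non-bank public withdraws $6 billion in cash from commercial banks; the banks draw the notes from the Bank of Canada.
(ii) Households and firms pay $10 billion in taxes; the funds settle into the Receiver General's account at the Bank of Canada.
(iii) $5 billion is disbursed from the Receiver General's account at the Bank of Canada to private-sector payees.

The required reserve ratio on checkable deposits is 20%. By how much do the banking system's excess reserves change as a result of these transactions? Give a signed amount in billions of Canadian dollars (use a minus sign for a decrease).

-$8.8 billion

Currency withdrawal $6 billion: reserves −$6B, deposits −$6B.
Government account inflow $10 billion: reserves −$10B, deposits −$10B.
Government spending $5 billion: reserves +$5B, deposits +$5B.
Totals: Δreserves = −$11B, Δdeposits = −$11B.
Δrequired reserves = 20% × −$11B = −$2.2B.
Δexcess reserves = Δreserves − Δrequired = −$11B − (−$2.2B) = -$8.8 billion.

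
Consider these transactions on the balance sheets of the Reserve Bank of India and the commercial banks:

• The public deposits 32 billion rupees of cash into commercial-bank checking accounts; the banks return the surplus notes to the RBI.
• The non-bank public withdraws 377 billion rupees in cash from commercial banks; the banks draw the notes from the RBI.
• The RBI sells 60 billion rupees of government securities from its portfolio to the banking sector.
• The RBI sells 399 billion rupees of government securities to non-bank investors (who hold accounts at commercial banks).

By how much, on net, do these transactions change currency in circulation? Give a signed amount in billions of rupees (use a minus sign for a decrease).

+345 billion

Currency deposit 32 billion rupees: notes return to the central bank → −32B.
Currency withdrawal 377 billion rupees: notes leave the central bank → +377B.
OMO sale (to banks) 60 billion rupees: no currency enters or leaves circulation → 0.
Asset sale (to non-banks) 399 billion rupees: no currency enters or leaves circulation → 0.
Net: −32 + 377 + 0 + 0 = +345 billion.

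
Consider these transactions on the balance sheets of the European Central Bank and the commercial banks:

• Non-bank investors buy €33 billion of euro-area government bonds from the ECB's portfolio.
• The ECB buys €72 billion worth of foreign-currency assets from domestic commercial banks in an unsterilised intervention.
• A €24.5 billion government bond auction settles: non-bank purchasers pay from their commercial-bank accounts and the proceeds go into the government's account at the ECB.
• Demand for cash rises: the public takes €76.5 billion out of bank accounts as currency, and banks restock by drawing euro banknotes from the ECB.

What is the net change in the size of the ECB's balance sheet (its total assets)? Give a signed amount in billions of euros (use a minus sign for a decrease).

+€39 billion

ECB balance sheet:
  Assets:      Securities −€33B, Foreign assets +€72B
  Liabilities: Bank reserves −€62B, Currency in circulation +€76.5B, Government deposits +€24.5B
Commercial banking system:
  Assets:      Reserves at CB −€62B, Foreign assets −€72B
  Liabilities: Checkable deposits −€134B
Change in total ECB assets = +€39 billion.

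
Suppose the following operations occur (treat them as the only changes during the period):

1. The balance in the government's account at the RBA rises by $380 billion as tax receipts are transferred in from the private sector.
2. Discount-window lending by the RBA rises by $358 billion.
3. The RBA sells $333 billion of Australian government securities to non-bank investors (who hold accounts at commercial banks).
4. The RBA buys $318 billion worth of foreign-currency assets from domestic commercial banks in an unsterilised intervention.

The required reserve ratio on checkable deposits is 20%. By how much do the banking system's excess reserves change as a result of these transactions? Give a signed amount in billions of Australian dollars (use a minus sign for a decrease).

Government account inflow $380 billion: reserves −$380B, deposits −$380B.
Discount-window loan $358 billion: reserves +$358B, deposits 0.
Asset sale (to non-banks) $333 billion: reserves −$333B, deposits −$333B.
FX purchase $318 billion: reserves +$318B, deposits 0.
Totals: Δreserves = −$37B, Δdeposits = −$713B.
Δrequired reserves = 20% × −$713B = −$142.6B.
Δexcess reserves = Δreserves − Δrequired = −$37B − (−$142.6B) = +$105.6 billion.

+$105.6 billion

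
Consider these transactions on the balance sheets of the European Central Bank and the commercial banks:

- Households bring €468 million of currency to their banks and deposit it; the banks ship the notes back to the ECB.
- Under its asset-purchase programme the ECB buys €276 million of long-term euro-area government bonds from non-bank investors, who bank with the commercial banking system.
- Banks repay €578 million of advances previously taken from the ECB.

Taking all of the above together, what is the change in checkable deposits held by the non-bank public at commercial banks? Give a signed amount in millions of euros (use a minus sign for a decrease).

+€744 million

ECB balance sheet:
  Assets:      Securities +€276M, Loans to banks −€578M
  Liabilities: Bank reserves +€166M, Currency in circulation −€468M
Commercial banking system:
  Assets:      Reserves at CB +€166M
  Liabilities: Checkable deposits +€744M, Borrowings from CB −€578M
So the change in checkable deposits held by the non-bank public at commercial banks is +€744 million.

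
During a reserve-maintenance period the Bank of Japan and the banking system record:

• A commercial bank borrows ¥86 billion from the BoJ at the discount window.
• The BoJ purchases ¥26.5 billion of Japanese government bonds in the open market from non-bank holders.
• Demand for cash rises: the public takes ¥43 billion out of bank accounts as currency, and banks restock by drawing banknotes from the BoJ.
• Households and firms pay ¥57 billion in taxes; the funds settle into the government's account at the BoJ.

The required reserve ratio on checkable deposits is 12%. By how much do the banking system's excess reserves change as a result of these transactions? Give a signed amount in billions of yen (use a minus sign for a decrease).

Discount-window loan ¥86 billion: reserves +¥86B, deposits 0.
Asset purchase (from non-banks) ¥26.5 billion: reserves +¥26.5B, deposits +¥26.5B.
Currency withdrawal ¥43 billion: reserves −¥43B, deposits −¥43B.
Government account inflow ¥57 billion: reserves −¥57B, deposits −¥57B.
Totals: Δreserves = +¥12.5B, Δdeposits = −¥73.5B.
Δrequired reserves = 12% × −¥73.5B = −¥8.82B.
Δexcess reserves = Δreserves − Δrequired = +¥12.5B − (−¥8.82B) = +¥21.32 billion.

+¥21.32 billion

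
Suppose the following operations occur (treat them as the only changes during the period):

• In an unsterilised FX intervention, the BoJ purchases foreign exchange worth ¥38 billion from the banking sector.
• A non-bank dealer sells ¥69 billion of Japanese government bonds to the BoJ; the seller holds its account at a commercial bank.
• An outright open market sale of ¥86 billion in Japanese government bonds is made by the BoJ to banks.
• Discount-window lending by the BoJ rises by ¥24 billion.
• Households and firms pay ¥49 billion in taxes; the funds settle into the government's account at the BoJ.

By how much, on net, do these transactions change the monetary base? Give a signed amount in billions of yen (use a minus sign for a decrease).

-¥4 billion

BoJ balance sheet:
  Assets:      Securities −¥17B, Loans to banks +¥24B, Foreign assets +¥38B
  Liabilities: Bank reserves −¥4B, Government deposits +¥49B
Monetary base = currency + reserves: 0 + (−¥4B) = -¥4 billion.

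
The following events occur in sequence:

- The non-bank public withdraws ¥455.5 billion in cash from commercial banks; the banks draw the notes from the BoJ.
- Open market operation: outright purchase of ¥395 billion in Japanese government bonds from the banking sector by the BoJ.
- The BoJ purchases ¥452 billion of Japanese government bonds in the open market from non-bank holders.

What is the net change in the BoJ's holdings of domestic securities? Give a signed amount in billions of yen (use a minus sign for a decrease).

+¥847 billion

BoJ balance sheet:
  Assets:      Securities +¥847B
  Liabilities: Bank reserves +¥391.5B, Currency in circulation +¥455.5B
Commercial banking system:
  Assets:      Reserves at CB +¥391.5B, Securities −¥395B
  Liabilities: Checkable deposits −¥3.5B
So the change in the BoJ's holdings of domestic securities is +¥847 billion.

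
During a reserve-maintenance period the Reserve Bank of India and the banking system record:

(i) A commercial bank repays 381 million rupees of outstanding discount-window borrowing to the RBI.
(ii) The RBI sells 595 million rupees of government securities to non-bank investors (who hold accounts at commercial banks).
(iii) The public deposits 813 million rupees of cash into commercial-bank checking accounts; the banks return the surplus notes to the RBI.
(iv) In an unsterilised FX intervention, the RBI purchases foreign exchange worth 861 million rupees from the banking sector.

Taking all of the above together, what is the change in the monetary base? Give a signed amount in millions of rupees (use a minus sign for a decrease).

-115 million

Discount-window repayment 381 million rupees: RBI balance sheet contracts → −381M.
Asset sale (to non-banks) 595 million rupees: RBI balance sheet contracts → −595M.
Currency deposit 813 million rupees: just a shift between currency and reserves — both are base money → 0.
FX purchase 861 million rupees: RBI balance sheet expands → +861M.
Net: −381 − 595 + 0 + 861 = -115 million.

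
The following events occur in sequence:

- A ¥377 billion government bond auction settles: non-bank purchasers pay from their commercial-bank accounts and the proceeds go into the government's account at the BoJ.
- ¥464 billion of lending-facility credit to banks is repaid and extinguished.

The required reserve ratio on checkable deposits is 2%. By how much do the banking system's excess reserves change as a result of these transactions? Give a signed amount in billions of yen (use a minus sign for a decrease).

Government account inflow ¥377 billion: reserves −¥377B, deposits −¥377B.
Discount-window repayment ¥464 billion: reserves −¥464B, deposits 0.
Totals: Δreserves = −¥841B, Δdeposits = −¥377B.
Δrequired reserves = 2% × −¥377B = −¥7.54B.
Δexcess reserves = Δreserves − Δrequired = −¥841B − (−¥7.54B) = -¥833.46 billion.

-¥833.46 billion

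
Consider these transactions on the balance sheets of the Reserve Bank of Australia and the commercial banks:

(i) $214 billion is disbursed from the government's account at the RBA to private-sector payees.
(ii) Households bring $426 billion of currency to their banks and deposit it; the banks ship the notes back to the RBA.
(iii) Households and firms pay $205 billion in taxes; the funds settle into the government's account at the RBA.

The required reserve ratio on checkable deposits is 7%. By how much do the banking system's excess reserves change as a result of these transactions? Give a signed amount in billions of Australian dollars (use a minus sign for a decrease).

Government spending $214 billion: reserves +$214B, deposits +$214B.
Currency deposit $426 billion: reserves +$426B, deposits +$426B.
Government account inflow $205 billion: reserves −$205B, deposits −$205B.
Totals: Δreserves = +$435B, Δdeposits = +$435B.
Δrequired reserves = 7% × +$435B = +$30.45B.
Δexcess reserves = Δreserves − Δrequired = +$435B − (+$30.45B) = +$404.55 billion.

+$404.55 billion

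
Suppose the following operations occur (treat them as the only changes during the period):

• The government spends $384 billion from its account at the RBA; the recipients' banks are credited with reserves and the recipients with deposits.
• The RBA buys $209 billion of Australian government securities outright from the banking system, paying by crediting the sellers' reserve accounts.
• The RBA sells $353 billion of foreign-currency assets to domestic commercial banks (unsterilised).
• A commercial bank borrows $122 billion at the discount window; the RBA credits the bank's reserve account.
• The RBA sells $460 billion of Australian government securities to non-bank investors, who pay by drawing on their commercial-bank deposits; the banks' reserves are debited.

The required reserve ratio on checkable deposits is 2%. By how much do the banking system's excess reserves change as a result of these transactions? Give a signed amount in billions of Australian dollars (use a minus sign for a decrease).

Government spending $384 billion: reserves +$384B, deposits +$384B.
OMO purchase (from banks) $209 billion: reserves +$209B, deposits 0.
FX sale $353 billion: reserves −$353B, deposits 0.
Discount-window loan $122 billion: reserves +$122B, deposits 0.
Asset sale (to non-banks) $460 billion: reserves −$460B, deposits −$460B.
Totals: Δreserves = −$98B, Δdeposits = −$76B.
Δrequired reserves = 2% × −$76B = −$1.52B.
Δexcess reserves = Δreserves − Δrequired = −$98B − (−$1.52B) = -$96.48 billion.

-$96.48 billion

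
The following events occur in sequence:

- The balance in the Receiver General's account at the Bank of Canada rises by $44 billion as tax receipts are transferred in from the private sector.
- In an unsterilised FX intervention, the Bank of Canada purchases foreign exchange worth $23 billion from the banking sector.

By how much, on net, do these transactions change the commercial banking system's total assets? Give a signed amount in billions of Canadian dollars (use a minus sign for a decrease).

Government account inflow $44 billion: bank balance sheets shrink → −$44B.
FX purchase $23 billion: just an asset swap on bank balance sheets → 0.
Net: −44 + 0 = -$44 billion.

-$44 billion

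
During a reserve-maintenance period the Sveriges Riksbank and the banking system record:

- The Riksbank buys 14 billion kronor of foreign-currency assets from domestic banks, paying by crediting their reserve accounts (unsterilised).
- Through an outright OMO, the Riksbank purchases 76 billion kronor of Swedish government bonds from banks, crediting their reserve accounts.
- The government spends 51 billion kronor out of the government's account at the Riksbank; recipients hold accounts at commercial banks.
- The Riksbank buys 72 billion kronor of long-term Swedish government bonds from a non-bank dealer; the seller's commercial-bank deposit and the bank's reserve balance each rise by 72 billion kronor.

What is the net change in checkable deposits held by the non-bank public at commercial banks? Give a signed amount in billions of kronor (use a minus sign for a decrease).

FX purchase 14 billion kronor: the counterparty is a bank, so public deposits are unchanged → 0.
OMO purchase (from banks) 76 billion kronor: the counterparty is a bank, so public deposits are unchanged → 0.
Government spending 51 billion kronor: non-bank counterparties' bank balances rise → +51B.
Asset purchase (from non-banks) 72 billion kronor: non-bank counterparties' bank balances rise → +72B.
Net: 0 + 0 + 51 + 72 = +123 billion.

+123 billion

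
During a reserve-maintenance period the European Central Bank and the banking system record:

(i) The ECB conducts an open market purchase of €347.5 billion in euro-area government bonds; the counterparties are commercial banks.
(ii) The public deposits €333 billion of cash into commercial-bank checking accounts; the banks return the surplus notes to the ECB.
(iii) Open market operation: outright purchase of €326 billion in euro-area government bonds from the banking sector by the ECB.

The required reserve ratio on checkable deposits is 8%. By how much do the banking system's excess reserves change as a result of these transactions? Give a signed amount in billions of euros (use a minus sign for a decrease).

+€979.86 billion

OMO purchase (from banks) €347.5 billion: reserves +€347.5B, deposits 0.
Currency deposit €333 billion: reserves +€333B, deposits +€333B.
OMO purchase (from banks) €326 billion: reserves +€326B, deposits 0.
Totals: Δreserves = +€1006.5B, Δdeposits = +€333B.
Δrequired reserves = 8% × +€333B = +€26.64B.
Δexcess reserves = Δreserves − Δrequired = +€1006.5B − (+€26.64B) = +€979.86 billion.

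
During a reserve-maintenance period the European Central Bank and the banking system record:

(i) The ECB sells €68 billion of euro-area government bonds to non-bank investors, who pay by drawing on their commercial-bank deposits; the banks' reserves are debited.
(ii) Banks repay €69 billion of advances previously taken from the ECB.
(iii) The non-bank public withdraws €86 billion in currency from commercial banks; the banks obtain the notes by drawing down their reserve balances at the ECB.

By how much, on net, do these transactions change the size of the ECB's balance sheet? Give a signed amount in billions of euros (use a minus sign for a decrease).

Asset sale (to non-banks) €68 billion: an ECB asset is shed → −€68B.
Discount-window repayment €69 billion: an ECB asset is shed → −€69B.
Currency withdrawal €86 billion: only the composition of liabilities changes → 0.
Net: −68 − 69 + 0 = -€137 billion.

-€137 billion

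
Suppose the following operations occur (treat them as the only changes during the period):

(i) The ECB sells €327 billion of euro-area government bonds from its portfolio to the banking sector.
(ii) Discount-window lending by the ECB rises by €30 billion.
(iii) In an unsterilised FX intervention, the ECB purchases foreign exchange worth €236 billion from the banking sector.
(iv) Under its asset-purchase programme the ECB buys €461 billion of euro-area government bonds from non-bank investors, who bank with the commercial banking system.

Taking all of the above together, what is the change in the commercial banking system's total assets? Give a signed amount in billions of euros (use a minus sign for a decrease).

OMO sale (to banks) €327 billion: just an asset swap on bank balance sheets → 0.
Discount-window loan €30 billion: bank balance sheets expand → +€30B.
FX purchase €236 billion: just an asset swap on bank balance sheets → 0.
Asset purchase (from non-banks) €461 billion: bank balance sheets expand → +€461B.
Net: 0 + 30 + 0 + 461 = +€491 billion.

+€491 billion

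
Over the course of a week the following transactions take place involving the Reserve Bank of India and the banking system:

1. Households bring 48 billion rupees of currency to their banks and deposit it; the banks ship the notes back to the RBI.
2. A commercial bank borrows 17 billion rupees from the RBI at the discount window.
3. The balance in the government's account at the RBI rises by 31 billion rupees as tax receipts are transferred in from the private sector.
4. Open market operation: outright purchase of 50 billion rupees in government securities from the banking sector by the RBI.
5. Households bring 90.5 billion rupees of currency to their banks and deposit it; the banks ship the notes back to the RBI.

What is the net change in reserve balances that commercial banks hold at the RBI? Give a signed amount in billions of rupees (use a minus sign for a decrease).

RBI balance sheet:
  Assets:      Securities +50B, Loans to banks +17B
  Liabilities: Bank reserves +174.5B, Currency in circulation −138.5B, Government deposits +31B
So the change in reserve balances that commercial banks hold at the RBI is +174.5 billion.

+174.5 billion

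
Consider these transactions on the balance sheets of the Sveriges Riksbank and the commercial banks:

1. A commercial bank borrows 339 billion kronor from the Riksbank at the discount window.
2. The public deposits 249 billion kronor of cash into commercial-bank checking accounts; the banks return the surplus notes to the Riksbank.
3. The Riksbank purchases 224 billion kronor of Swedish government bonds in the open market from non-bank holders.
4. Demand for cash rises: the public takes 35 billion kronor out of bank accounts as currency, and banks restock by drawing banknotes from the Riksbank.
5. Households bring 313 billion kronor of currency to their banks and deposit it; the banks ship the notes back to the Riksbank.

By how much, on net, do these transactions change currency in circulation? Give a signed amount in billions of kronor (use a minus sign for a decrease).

-527 billion

Riksbank balance sheet:
  Assets:      Securities +224B, Loans to banks +339B
  Liabilities: Bank reserves +1090B, Currency in circulation −527B
So the change in currency in circulation is -527 billion.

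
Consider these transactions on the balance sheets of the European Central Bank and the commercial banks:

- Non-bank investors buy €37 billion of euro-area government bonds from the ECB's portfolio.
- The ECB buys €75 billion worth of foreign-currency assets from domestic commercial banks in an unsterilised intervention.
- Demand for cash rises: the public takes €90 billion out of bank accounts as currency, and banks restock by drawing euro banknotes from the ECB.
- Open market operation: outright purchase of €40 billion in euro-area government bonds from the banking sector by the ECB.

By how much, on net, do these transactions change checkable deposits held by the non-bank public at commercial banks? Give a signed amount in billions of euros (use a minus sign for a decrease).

-€127 billion

ECB balance sheet:
  Assets:      Securities +€3B, Foreign assets +€75B
  Liabilities: Bank reserves −€12B, Currency in circulation +€90B
Commercial banking system:
  Assets:      Reserves at CB −€12B, Securities −€40B, Foreign assets −€75B
  Liabilities: Checkable deposits −€127B
So the change in checkable deposits held by the non-bank public at commercial banks is -€127 billion.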